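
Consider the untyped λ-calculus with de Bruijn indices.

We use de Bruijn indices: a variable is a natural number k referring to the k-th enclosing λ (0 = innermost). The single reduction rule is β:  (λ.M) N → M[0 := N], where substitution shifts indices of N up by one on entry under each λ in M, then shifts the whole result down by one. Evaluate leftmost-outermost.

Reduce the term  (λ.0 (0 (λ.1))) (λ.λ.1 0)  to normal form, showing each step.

  start: (λ.0 (0 (λ.1))) (λ.λ.1 0)
  step 1: (λ.λ.1 0) ((λ.λ.1 0) (λ.λ.λ.1 0))
  step 2: λ.(λ.λ.1 0) (λ.λ.λ.1 0) 0
  step 3: λ.(λ.(λ.λ.λ.1 0) 0) 0
  step 4: λ.(λ.λ.λ.1 0) 0
  step 5: λ.λ.λ.1 0

Answer: normal form = λ.λ.λ.1 0  (in 5 steps)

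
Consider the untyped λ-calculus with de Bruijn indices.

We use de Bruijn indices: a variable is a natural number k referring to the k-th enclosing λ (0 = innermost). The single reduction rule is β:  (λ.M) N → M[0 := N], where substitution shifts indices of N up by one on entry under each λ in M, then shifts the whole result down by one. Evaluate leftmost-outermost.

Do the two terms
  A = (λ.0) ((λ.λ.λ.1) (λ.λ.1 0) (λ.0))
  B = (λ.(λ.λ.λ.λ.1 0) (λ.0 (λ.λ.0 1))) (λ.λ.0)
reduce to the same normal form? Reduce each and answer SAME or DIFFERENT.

Answer: DIFFERENT — A ⇓ λ.λ.0, B ⇓ λ.λ.λ.1 0

Derivation:
Term A:
  start: (λ.0) ((λ.λ.λ.1) (λ.λ.1 0) (λ.0))
  →1  (λ.λ.λ.1) (λ.λ.1 0) (λ.0)
  →2  (λ.λ.1) (λ.0)
  →3  λ.λ.0

Term B:
  start: (λ.(λ.λ.λ.λ.1 0) (λ.0 (λ.λ.0 1))) (λ.λ.0)
  →1  (λ.λ.λ.λ.1 0) (λ.0 (λ.λ.0 1))
  →2  λ.λ.λ.1 0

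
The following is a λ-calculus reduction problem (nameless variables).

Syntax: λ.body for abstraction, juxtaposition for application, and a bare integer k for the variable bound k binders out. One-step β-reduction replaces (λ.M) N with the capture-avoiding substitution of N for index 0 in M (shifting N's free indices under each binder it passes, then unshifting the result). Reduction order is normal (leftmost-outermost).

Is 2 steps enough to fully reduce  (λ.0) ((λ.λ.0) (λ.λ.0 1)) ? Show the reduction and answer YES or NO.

Answer: YES — reaches normal form λ.0 in 2 ≤ 2 steps

Reduction:
  start: (λ.0) ((λ.λ.0) (λ.λ.0 1))
  [1] (λ.λ.0) (λ.λ.0 1)
  [2] λ.0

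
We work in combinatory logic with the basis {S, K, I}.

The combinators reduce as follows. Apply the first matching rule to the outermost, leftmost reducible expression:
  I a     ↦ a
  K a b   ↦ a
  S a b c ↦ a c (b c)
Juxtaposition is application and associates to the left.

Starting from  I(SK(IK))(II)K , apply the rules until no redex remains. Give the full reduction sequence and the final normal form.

Answer: normal form = K  (in 5 steps)

Derivation:
  start: I(SK(IK))(II)K
  [1] SK(IK)(II)K
  [2] K(II)(IK(II))K
  [3] IIK
  [4] IK
  [5] K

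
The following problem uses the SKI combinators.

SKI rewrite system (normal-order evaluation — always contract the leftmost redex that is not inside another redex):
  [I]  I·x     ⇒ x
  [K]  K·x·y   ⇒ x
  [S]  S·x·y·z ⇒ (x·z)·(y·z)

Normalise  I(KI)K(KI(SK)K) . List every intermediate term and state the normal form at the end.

  start: I(KI)K(KI(SK)K)
  step 1: KIK(KI(SK)K)
  step 2: I(KI(SK)K)
  step 3: KI(SK)K
  step 4: IK
  step 5: K

Answer: normal form = K  (in 5 steps)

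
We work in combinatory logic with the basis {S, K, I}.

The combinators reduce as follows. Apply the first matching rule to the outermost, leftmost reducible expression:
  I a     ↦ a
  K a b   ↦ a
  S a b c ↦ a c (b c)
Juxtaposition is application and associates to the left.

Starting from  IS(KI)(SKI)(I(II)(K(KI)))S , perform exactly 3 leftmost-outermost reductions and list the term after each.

  start: IS(KI)(SKI)(I(II)(K(KI)))S
  step 1: S(KI)(SKI)(I(II)(K(KI)))S
  step 2: KI(I(II)(K(KI)))(SKI(I(II)(K(KI))))S
  step 3: I(SKI(I(II)(K(KI))))S

Answer: after 3 steps: I(SKI(I(II)(K(KI))))S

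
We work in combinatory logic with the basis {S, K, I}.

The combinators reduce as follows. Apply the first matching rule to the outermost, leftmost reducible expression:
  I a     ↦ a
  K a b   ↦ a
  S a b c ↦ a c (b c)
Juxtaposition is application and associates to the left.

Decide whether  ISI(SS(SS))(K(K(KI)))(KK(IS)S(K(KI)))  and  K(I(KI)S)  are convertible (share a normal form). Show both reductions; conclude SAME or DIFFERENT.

Answer: SAME — A ⇓ KI, B ⇓ KI

Derivation:
Term A:
  start: ISI(SS(SS))(K(K(KI)))(KK(IS)S(K(KI)))
  →1  SI(SS(SS))(K(K(KI)))(KK(IS)S(K(KI)))
  →2  I(K(K(KI)))(SS(SS)(K(K(KI))))(KK(IS)S(K(KI)))
  →3  K(K(KI))(SS(SS)(K(K(KI))))(KK(IS)S(K(KI)))
  →4  K(KI)(KK(IS)S(K(KI)))
  →5  KI

Term B:
  start: K(I(KI)S)
  →1  K(KIS)
  →2  KI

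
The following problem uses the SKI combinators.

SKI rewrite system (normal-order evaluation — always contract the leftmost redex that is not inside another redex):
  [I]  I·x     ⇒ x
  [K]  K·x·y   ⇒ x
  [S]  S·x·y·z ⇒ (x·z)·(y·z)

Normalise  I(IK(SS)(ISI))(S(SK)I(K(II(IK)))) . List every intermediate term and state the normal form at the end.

Answer: normal form = SS(KK)  (in 10 steps)

Derivation:
  start: I(IK(SS)(ISI))(S(SK)I(K(II(IK))))
  step 1: IK(SS)(ISI)(S(SK)I(K(II(IK))))
  step 2: K(SS)(ISI)(S(SK)I(K(II(IK))))
  step 3: SS(S(SK)I(K(II(IK))))
  step 4: SS(SK(K(II(IK)))(I(K(II(IK)))))
  step 5: SS(K(I(K(II(IK))))(K(II(IK))(I(K(II(IK))))))
  step 6: SS(I(K(II(IK))))
  step 7: SS(K(II(IK)))
  step 8: SS(K(I(IK)))
  step 9: SS(K(IK))
  step 10: SS(KK)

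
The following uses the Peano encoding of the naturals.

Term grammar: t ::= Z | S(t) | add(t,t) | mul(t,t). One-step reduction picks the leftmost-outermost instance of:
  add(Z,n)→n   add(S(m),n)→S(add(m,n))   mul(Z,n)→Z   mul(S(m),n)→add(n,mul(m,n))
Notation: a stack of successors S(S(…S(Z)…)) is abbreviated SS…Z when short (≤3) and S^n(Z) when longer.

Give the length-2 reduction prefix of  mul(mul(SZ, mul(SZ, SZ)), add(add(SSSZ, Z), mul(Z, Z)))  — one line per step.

  start: mul(mul(SZ, mul(SZ, SZ)), add(add(SSSZ, Z), mul(Z, Z)))
  [1] mul(add(mul(SZ, SZ), mul(Z, mul(SZ, SZ))), add(add(SSSZ, Z), mul(Z, Z)))
  [2] mul(add(add(SZ, mul(Z, SZ)), mul(Z, mul(SZ, SZ))), add(add(SSSZ, Z), mul(Z, Z)))

Answer: after 2 steps: mul(add(add(SZ, mul(Z, SZ)), mul(Z, mul(SZ, SZ))), add(add(SSSZ, Z), mul(Z, Z)))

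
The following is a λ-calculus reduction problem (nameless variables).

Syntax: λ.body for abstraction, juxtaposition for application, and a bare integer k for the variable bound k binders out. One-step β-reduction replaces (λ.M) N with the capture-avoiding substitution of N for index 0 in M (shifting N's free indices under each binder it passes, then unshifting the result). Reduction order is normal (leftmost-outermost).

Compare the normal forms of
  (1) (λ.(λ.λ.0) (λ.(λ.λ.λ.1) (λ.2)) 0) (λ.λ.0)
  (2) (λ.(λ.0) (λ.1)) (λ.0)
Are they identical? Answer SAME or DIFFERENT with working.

Term A:
  start: (λ.(λ.λ.0) (λ.(λ.λ.λ.1) (λ.2)) 0) (λ.λ.0)
  step 1: (λ.λ.0) (λ.(λ.λ.λ.1) (λ.λ.λ.0)) (λ.λ.0)
  step 2: (λ.0) (λ.λ.0)
  step 3: λ.λ.0

Term B:
  start: (λ.(λ.0) (λ.1)) (λ.0)
  step 1: (λ.0) (λ.λ.0)
  step 2: λ.λ.0

Answer: SAME — A ⇓ λ.λ.0, B ⇓ λ.λ.0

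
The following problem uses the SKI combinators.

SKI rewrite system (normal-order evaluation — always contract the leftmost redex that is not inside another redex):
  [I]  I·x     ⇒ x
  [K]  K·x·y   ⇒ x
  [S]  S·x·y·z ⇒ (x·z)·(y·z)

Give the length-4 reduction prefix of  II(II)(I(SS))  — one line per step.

Answer: after 4 steps: I(SS)

Reduction:
  start: II(II)(I(SS))
  [1] I(II)(I(SS))
  [2] II(I(SS))
  [3] I(I(SS))
  [4] I(SS)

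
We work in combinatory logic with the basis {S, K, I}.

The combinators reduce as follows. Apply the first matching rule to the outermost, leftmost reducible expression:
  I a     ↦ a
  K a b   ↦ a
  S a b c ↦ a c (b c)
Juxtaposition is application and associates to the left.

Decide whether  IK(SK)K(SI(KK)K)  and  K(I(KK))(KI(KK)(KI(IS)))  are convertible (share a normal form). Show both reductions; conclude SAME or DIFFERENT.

Answer: DIFFERENT — A ⇓ SK(KK), B ⇓ KK

Derivation:
Term A:
  start: IK(SK)K(SI(KK)K)
  →1  K(SK)K(SI(KK)K)
  →2  SK(SI(KK)K)
  →3  SK(IK(KKK))
  →4  SK(K(KKK))
  →5  SK(KK)

Term B:
  start: K(I(KK))(KI(KK)(KI(IS)))
  →1  I(KK)
  →2  KK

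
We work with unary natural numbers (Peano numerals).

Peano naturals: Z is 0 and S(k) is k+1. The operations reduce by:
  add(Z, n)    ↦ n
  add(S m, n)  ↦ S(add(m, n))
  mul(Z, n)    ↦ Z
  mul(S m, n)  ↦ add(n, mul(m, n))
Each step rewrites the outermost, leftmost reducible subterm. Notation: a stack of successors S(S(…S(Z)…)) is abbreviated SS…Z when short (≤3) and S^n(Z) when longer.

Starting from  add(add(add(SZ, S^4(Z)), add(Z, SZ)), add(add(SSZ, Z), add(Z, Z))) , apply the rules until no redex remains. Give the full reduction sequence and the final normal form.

  start: add(add(add(SZ, S^4(Z)), add(Z, SZ)), add(add(SSZ, Z), add(Z, Z)))
  step 1: add(add(S(add(Z, S^4(Z))), add(Z, SZ)), add(add(SSZ, Z), add(Z, Z)))
  step 2: add(S(add(add(Z, S^4(Z)), add(Z, SZ))), add(add(SSZ, Z), add(Z, Z)))
  step 3: S(add(add(add(Z, S^4(Z)), add(Z, SZ)), add(add(SSZ, Z), add(Z, Z))))
  step 4: S(add(add(S^4(Z), add(Z, SZ)), add(add(SSZ, Z), add(Z, Z))))
  step 5: S(add(S(add(SSSZ, add(Z, SZ))), add(add(SSZ, Z), add(Z, Z))))
  step 6: S(S(add(add(SSSZ, add(Z, SZ)), add(add(SSZ, Z), add(Z, Z)))))
  step 7: S(S(add(S(add(SSZ, add(Z, SZ))), add(add(SSZ, Z), add(Z, Z)))))
  step 8: S(S(S(add(add(SSZ, add(Z, SZ)), add(add(SSZ, Z), add(Z, Z))))))
  step 9: S(S(S(add(S(add(SZ, add(Z, SZ))), add(add(SSZ, Z), add(Z, Z))))))
  step 10: S(S(S(S(add(add(SZ, add(Z, SZ)), add(add(SSZ, Z), add(Z, Z)))))))
  step 11: S(S(S(S(add(S(add(Z, add(Z, SZ))), add(add(SSZ, Z), add(Z, Z)))))))
  step 12: S(S(S(S(S(add(add(Z, add(Z, SZ)), add(add(SSZ, Z), add(Z, Z))))))))
  step 13: S(S(S(S(S(add(add(Z, SZ), add(add(SSZ, Z), add(Z, Z))))))))
  step 14: S(S(S(S(S(add(SZ, add(add(SSZ, Z), add(Z, Z))))))))
  step 15: S(S(S(S(S(S(add(Z, add(add(SSZ, Z), add(Z, Z)))))))))
  step 16: S(S(S(S(S(S(add(add(SSZ, Z), add(Z, Z))))))))
  step 17: S(S(S(S(S(S(add(S(add(SZ, Z)), add(Z, Z))))))))
  step 18: S(S(S(S(S(S(S(add(add(SZ, Z), add(Z, Z)))))))))
  step 19: S(S(S(S(S(S(S(add(S(add(Z, Z)), add(Z, Z)))))))))
  step 20: S(S(S(S(S(S(S(S(add(add(Z, Z), add(Z, Z))))))))))
  step 21: S(S(S(S(S(S(S(S(add(Z, add(Z, Z))))))))))
  step 22: S(S(S(S(S(S(S(S(add(Z, Z)))))))))
  step 23: S^8(Z)

Answer: normal form = S^8(Z)  (in 23 steps)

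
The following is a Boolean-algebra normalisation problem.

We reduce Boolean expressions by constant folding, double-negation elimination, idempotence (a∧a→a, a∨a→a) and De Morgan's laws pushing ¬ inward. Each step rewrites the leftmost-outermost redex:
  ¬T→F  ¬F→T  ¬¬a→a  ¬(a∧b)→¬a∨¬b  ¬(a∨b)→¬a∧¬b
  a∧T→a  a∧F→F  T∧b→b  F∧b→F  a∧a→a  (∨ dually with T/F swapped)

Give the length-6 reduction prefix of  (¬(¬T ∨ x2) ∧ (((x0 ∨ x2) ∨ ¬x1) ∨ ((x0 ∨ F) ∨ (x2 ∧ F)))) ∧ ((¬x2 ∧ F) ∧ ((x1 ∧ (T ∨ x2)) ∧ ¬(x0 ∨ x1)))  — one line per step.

Answer: after 6 steps: (¬x2 ∧ (((x0 ∨ x2) ∨ ¬x1) ∨ x0)) ∧ ((¬x2 ∧ F) ∧ ((x1 ∧ (T ∨ x2)) ∧ ¬(x0 ∨ x1)))

Working:
  start: (¬(¬T ∨ x2) ∧ (((x0 ∨ x2) ∨ ¬x1) ∨ ((x0 ∨ F) ∨ (x2 ∧ F)))) ∧ ((¬x2 ∧ F) ∧ ((x1 ∧ (T ∨ x2)) ∧ ¬(x0 ∨ x1)))
  step 1: ((¬¬T ∧ ¬x2) ∧ (((x0 ∨ x2) ∨ ¬x1) ∨ ((x0 ∨ F) ∨ (x2 ∧ F)))) ∧ ((¬x2 ∧ F) ∧ ((x1 ∧ (T ∨ x2)) ∧ ¬(x0 ∨ x1)))
  step 2: ((T ∧ ¬x2) ∧ (((x0 ∨ x2) ∨ ¬x1) ∨ ((x0 ∨ F) ∨ (x2 ∧ F)))) ∧ ((¬x2 ∧ F) ∧ ((x1 ∧ (T ∨ x2)) ∧ ¬(x0 ∨ x1)))
  step 3: (¬x2 ∧ (((x0 ∨ x2) ∨ ¬x1) ∨ ((x0 ∨ F) ∨ (x2 ∧ F)))) ∧ ((¬x2 ∧ F) ∧ ((x1 ∧ (T ∨ x2)) ∧ ¬(x0 ∨ x1)))
  step 4: (¬x2 ∧ (((x0 ∨ x2) ∨ ¬x1) ∨ (x0 ∨ (x2 ∧ F)))) ∧ ((¬x2 ∧ F) ∧ ((x1 ∧ (T ∨ x2)) ∧ ¬(x0 ∨ x1)))
  step 5: (¬x2 ∧ (((x0 ∨ x2) ∨ ¬x1) ∨ (x0 ∨ F))) ∧ ((¬x2 ∧ F) ∧ ((x1 ∧ (T ∨ x2)) ∧ ¬(x0 ∨ x1)))
  step 6: (¬x2 ∧ (((x0 ∨ x2) ∨ ¬x1) ∨ x0)) ∧ ((¬x2 ∧ F) ∧ ((x1 ∧ (T ∨ x2)) ∧ ¬(x0 ∨ x1)))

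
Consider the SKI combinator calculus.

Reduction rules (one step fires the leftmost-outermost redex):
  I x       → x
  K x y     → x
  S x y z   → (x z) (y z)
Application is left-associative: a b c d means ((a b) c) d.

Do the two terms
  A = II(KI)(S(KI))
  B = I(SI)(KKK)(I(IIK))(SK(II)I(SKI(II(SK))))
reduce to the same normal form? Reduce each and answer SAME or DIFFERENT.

Term A:
  start: II(KI)(S(KI))
  →1  I(KI)(S(KI))
  →2  KI(S(KI))
  →3  I

Term B:
  start: I(SI)(KKK)(I(IIK))(SK(II)I(SKI(II(SK))))
  →1  SI(KKK)(I(IIK))(SK(II)I(SKI(II(SK))))
  →2  I(I(IIK))(KKK(I(IIK)))(SK(II)I(SKI(II(SK))))
  →3  I(IIK)(KKK(I(IIK)))(SK(II)I(SKI(II(SK))))
  →4  IIK(KKK(I(IIK)))(SK(II)I(SKI(II(SK))))
  →5  IK(KKK(I(IIK)))(SK(II)I(SKI(II(SK))))
  →6  K(KKK(I(IIK)))(SK(II)I(SKI(II(SK))))
  →7  KKK(I(IIK))
  →8  K(I(IIK))
  →9  K(IIK)
  →10  K(IK)
  →11  KK

Answer: DIFFERENT — A ⇓ I, B ⇓ KK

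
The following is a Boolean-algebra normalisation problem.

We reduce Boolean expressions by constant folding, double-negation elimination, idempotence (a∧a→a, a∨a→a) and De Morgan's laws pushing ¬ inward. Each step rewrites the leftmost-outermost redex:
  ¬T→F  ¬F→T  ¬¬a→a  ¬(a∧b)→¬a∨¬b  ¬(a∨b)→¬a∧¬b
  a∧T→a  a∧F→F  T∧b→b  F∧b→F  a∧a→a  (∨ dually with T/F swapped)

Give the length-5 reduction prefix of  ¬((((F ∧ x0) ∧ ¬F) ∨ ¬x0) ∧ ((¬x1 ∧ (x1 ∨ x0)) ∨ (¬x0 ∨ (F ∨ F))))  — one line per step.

  start: ¬((((F ∧ x0) ∧ ¬F) ∨ ¬x0) ∧ ((¬x1 ∧ (x1 ∨ x0)) ∨ (¬x0 ∨ (F ∨ F))))
  [1] ¬(((F ∧ x0) ∧ ¬F) ∨ ¬x0) ∨ ¬((¬x1 ∧ (x1 ∨ x0)) ∨ (¬x0 ∨ (F ∨ F)))
  [2] (¬((F ∧ x0) ∧ ¬F) ∧ ¬¬x0) ∨ ¬((¬x1 ∧ (x1 ∨ x0)) ∨ (¬x0 ∨ (F ∨ F)))
  [3] ((¬(F ∧ x0) ∨ ¬¬F) ∧ ¬¬x0) ∨ ¬((¬x1 ∧ (x1 ∨ x0)) ∨ (¬x0 ∨ (F ∨ F)))
  [4] (((¬F ∨ ¬x0) ∨ ¬¬F) ∧ ¬¬x0) ∨ ¬((¬x1 ∧ (x1 ∨ x0)) ∨ (¬x0 ∨ (F ∨ F)))
  [5] (((T ∨ ¬x0) ∨ ¬¬F) ∧ ¬¬x0) ∨ ¬((¬x1 ∧ (x1 ∨ x0)) ∨ (¬x0 ∨ (F ∨ F)))

Answer: after 5 steps: (((T ∨ ¬x0) ∨ ¬¬F) ∧ ¬¬x0) ∨ ¬((¬x1 ∧ (x1 ∨ x0)) ∨ (¬x0 ∨ (F ∨ F)))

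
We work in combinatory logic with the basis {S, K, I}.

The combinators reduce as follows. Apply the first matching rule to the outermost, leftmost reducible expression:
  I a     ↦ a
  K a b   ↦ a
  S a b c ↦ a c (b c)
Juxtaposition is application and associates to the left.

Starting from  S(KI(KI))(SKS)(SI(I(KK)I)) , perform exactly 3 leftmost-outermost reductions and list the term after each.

Answer: after 3 steps: SI(I(KK)I)(SKS(SI(I(KK)I)))

Reduction:
  start: S(KI(KI))(SKS)(SI(I(KK)I))
  →1  KI(KI)(SI(I(KK)I))(SKS(SI(I(KK)I)))
  →2  I(SI(I(KK)I))(SKS(SI(I(KK)I)))
  →3  SI(I(KK)I)(SKS(SI(I(KK)I)))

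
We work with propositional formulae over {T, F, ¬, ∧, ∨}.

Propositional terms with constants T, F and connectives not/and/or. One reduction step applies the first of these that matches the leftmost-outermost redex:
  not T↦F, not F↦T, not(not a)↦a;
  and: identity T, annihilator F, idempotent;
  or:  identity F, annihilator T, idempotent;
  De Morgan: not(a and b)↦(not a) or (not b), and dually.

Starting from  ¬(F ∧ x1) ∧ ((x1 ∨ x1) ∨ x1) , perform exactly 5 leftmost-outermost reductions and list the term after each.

Answer: after 5 steps: x1 ∨ x1

Working:
  start: ¬(F ∧ x1) ∧ ((x1 ∨ x1) ∨ x1)
  →1  (¬F ∨ ¬x1) ∧ ((x1 ∨ x1) ∨ x1)
  →2  (T ∨ ¬x1) ∧ ((x1 ∨ x1) ∨ x1)
  →3  T ∧ ((x1 ∨ x1) ∨ x1)
  →4  (x1 ∨ x1) ∨ x1
  →5  x1 ∨ x1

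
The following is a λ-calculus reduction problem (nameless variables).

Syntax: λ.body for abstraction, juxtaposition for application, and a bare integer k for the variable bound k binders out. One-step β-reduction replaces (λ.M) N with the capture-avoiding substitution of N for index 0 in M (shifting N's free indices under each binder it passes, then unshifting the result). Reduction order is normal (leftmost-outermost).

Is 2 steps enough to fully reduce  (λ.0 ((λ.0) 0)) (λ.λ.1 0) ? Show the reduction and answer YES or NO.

  start: (λ.0 ((λ.0) 0)) (λ.λ.1 0)
  step 1: (λ.λ.1 0) ((λ.0) (λ.λ.1 0))
  step 2: λ.(λ.0) (λ.λ.1 0) 0

Answer: NO — after 2 steps the term is λ.(λ.0) (λ.λ.1 0) 0, not yet normal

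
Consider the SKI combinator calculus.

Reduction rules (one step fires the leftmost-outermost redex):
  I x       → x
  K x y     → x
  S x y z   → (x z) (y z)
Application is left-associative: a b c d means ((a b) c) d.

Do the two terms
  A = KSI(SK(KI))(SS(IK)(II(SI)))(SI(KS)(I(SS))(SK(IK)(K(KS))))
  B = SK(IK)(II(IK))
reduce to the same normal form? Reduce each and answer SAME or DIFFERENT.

Term A:
  start: KSI(SK(KI))(SS(IK)(II(SI)))(SI(KS)(I(SS))(SK(IK)(K(KS))))
  →1  S(SK(KI))(SS(IK)(II(SI)))(SI(KS)(I(SS))(SK(IK)(K(KS))))
  →2  SK(KI)(SI(KS)(I(SS))(SK(IK)(K(KS))))(SS(IK)(II(SI))(SI(KS)(I(SS))(SK(IK)(K(KS)))))
  →3  K(SI(KS)(I(SS))(SK(IK)(K(KS))))(KI(SI(KS)(I(SS))(SK(IK)(K(KS)))))(SS(IK)(II(SI))(SI(KS)(I(SS))(SK(IK)(K(KS)))))
  →4  SI(KS)(I(SS))(SK(IK)(K(KS)))(SS(IK)(II(SI))(SI(KS)(I(SS))(SK(IK)(K(KS)))))
  →5  I(I(SS))(KS(I(SS)))(SK(IK)(K(KS)))(SS(IK)(II(SI))(SI(KS)(I(SS))(SK(IK)(K(KS)))))
  →6  I(SS)(KS(I(SS)))(SK(IK)(K(KS)))(SS(IK)(II(SI))(SI(KS)(I(SS))(SK(IK)(K(KS)))))
  →7  SS(KS(I(SS)))(SK(IK)(K(KS)))(SS(IK)(II(SI))(SI(KS)(I(SS))(SK(IK)(K(KS)))))
  →8  S(SK(IK)(K(KS)))(KS(I(SS))(SK(IK)(K(KS))))(SS(IK)(II(SI))(SI(KS)(I(SS))(SK(IK)(K(KS)))))
  →9  SK(IK)(K(KS))(SS(IK)(II(SI))(SI(KS)(I(SS))(SK(IK)(K(KS)))))(KS(I(SS))(SK(IK)(K(KS)))(SS(IK)(II(SI))(SI(KS)(I(SS))(SK(IK)(K(KS))))))
  →10  K(K(KS))(IK(K(KS)))(SS(IK)(II(SI))(SI(KS)(I(SS))(SK(IK)(K(KS)))))(KS(I(SS))(SK(IK)(K(KS)))(SS(IK)(II(SI))(SI(KS)(I(SS))(SK(IK)(K(KS))))))
  →11  K(KS)(SS(IK)(II(SI))(SI(KS)(I(SS))(SK(IK)(K(KS)))))(KS(I(SS))(SK(IK)(K(KS)))(SS(IK)(II(SI))(SI(KS)(I(SS))(SK(IK)(K(KS))))))
  →12  KS(KS(I(SS))(SK(IK)(K(KS)))(SS(IK)(II(SI))(SI(KS)(I(SS))(SK(IK)(K(KS))))))
  →13  S

Term B:
  start: SK(IK)(II(IK))
  →1  K(II(IK))(IK(II(IK)))
  →2  II(IK)
  →3  I(IK)
  →4  IK
  →5  K

Answer: DIFFERENT — A ⇓ S, B ⇓ K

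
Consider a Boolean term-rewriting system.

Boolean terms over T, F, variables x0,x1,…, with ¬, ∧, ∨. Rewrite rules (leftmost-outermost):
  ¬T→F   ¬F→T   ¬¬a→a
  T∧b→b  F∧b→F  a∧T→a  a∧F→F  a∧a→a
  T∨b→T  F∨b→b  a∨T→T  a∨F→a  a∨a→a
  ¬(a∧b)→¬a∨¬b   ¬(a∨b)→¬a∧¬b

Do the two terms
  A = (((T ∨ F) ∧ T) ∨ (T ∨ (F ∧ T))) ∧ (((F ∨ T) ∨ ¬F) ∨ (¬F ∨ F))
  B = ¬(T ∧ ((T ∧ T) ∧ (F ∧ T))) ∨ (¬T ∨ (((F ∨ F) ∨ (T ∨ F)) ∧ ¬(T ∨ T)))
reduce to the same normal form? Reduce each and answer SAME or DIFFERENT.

Term A:
  start: (((T ∨ F) ∧ T) ∨ (T ∨ (F ∧ T))) ∧ (((F ∨ T) ∨ ¬F) ∨ (¬F ∨ F))
  step 1: ((T ∨ F) ∨ (T ∨ (F ∧ T))) ∧ (((F ∨ T) ∨ ¬F) ∨ (¬F ∨ F))
  step 2: (T ∨ (T ∨ (F ∧ T))) ∧ (((F ∨ T) ∨ ¬F) ∨ (¬F ∨ F))
  step 3: T ∧ (((F ∨ T) ∨ ¬F) ∨ (¬F ∨ F))
  step 4: ((F ∨ T) ∨ ¬F) ∨ (¬F ∨ F)
  step 5: (T ∨ ¬F) ∨ (¬F ∨ F)
  step 6: T ∨ (¬F ∨ F)
  step 7: T

Term B:
  start: ¬(T ∧ ((T ∧ T) ∧ (F ∧ T))) ∨ (¬T ∨ (((F ∨ F) ∨ (T ∨ F)) ∧ ¬(T ∨ T)))
  step 1: (¬T ∨ ¬((T ∧ T) ∧ (F ∧ T))) ∨ (¬T ∨ (((F ∨ F) ∨ (T ∨ F)) ∧ ¬(T ∨ T)))
  step 2: (F ∨ ¬((T ∧ T) ∧ (F ∧ T))) ∨ (¬T ∨ (((F ∨ F) ∨ (T ∨ F)) ∧ ¬(T ∨ T)))
  step 3: ¬((T ∧ T) ∧ (F ∧ T)) ∨ (¬T ∨ (((F ∨ F) ∨ (T ∨ F)) ∧ ¬(T ∨ T)))
  step 4: (¬(T ∧ T) ∨ ¬(F ∧ T)) ∨ (¬T ∨ (((F ∨ F) ∨ (T ∨ F)) ∧ ¬(T ∨ T)))
  step 5: ((¬T ∨ ¬T) ∨ ¬(F ∧ T)) ∨ (¬T ∨ (((F ∨ F) ∨ (T ∨ F)) ∧ ¬(T ∨ T)))
  step 6: (¬T ∨ ¬(F ∧ T)) ∨ (¬T ∨ (((F ∨ F) ∨ (T ∨ F)) ∧ ¬(T ∨ T)))
  step 7: (F ∨ ¬(F ∧ T)) ∨ (¬T ∨ (((F ∨ F) ∨ (T ∨ F)) ∧ ¬(T ∨ T)))
  step 8: ¬(F ∧ T) ∨ (¬T ∨ (((F ∨ F) ∨ (T ∨ F)) ∧ ¬(T ∨ T)))
  step 9: (¬F ∨ ¬T) ∨ (¬T ∨ (((F ∨ F) ∨ (T ∨ F)) ∧ ¬(T ∨ T)))
  step 10: (T ∨ ¬T) ∨ (¬T ∨ (((F ∨ F) ∨ (T ∨ F)) ∧ ¬(T ∨ T)))
  step 11: T ∨ (¬T ∨ (((F ∨ F) ∨ (T ∨ F)) ∧ ¬(T ∨ T)))
  step 12: T

Answer: SAME — A ⇓ T, B ⇓ T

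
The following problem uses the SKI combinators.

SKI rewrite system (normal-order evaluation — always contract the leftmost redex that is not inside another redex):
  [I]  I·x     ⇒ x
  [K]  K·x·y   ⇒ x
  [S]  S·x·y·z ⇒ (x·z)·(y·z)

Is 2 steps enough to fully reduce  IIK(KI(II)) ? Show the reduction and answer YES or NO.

  start: IIK(KI(II))
  [1] IK(KI(II))
  [2] K(KI(II))

Answer: NO — after 2 steps the term is K(KI(II)), not yet normal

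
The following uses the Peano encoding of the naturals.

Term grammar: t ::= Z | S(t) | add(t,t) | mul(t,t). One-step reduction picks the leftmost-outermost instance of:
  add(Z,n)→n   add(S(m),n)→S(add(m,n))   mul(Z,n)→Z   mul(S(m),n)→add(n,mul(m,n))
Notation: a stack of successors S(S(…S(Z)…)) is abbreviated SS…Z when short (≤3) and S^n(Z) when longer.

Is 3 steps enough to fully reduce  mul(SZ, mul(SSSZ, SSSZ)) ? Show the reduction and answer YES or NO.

  start: mul(SZ, mul(SSSZ, SSSZ))
  →1  add(mul(SSSZ, SSSZ), mul(Z, mul(SSSZ, SSSZ)))
  →2  add(add(SSSZ, mul(SSZ, SSSZ)), mul(Z, mul(SSSZ, SSSZ)))
  →3  add(S(add(SSZ, mul(SSZ, SSSZ))), mul(Z, mul(SSSZ, SSSZ)))

Answer: NO — after 3 steps the term is add(S(add(SSZ, mul(SSZ, SSSZ))), mul(Z, mul(SSSZ, SSSZ))), not yet normal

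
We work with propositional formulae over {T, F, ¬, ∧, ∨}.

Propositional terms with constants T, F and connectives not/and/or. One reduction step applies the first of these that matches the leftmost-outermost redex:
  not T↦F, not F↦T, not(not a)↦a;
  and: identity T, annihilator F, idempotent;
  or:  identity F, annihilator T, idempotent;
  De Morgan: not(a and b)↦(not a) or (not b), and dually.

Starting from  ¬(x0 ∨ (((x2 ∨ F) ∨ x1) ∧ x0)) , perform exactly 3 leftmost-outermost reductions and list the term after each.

Answer: after 3 steps: ¬x0 ∧ ((¬(x2 ∨ F) ∧ ¬x1) ∨ ¬x0)

Reduction:
  start: ¬(x0 ∨ (((x2 ∨ F) ∨ x1) ∧ x0))
  [1] ¬x0 ∧ ¬(((x2 ∨ F) ∨ x1) ∧ x0)
  [2] ¬x0 ∧ (¬((x2 ∨ F) ∨ x1) ∨ ¬x0)
  [3] ¬x0 ∧ ((¬(x2 ∨ F) ∧ ¬x1) ∨ ¬x0)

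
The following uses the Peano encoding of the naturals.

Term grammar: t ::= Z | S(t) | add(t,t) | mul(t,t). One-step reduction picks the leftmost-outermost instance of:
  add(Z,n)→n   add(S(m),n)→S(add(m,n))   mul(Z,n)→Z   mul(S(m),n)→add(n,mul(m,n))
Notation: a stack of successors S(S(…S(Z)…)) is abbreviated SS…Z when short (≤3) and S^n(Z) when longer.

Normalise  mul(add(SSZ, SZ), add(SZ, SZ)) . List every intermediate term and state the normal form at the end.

Answer: normal form = S^6(Z)  (in 22 steps)

Working:
  start: mul(add(SSZ, SZ), add(SZ, SZ))
  step 1: mul(S(add(SZ, SZ)), add(SZ, SZ))
  step 2: add(add(SZ, SZ), mul(add(SZ, SZ), add(SZ, SZ)))
  step 3: add(S(add(Z, SZ)), mul(add(SZ, SZ), add(SZ, SZ)))
  step 4: S(add(add(Z, SZ), mul(add(SZ, SZ), add(SZ, SZ))))
  step 5: S(add(SZ, mul(add(SZ, SZ), add(SZ, SZ))))
  step 6: S(S(add(Z, mul(add(SZ, SZ), add(SZ, SZ)))))
  step 7: S(S(mul(add(SZ, SZ), add(SZ, SZ))))
  step 8: S(S(mul(S(add(Z, SZ)), add(SZ, SZ))))
  step 9: S(S(add(add(SZ, SZ), mul(add(Z, SZ), add(SZ, SZ)))))
  step 10: S(S(add(S(add(Z, SZ)), mul(add(Z, SZ), add(SZ, SZ)))))
  step 11: S(S(S(add(add(Z, SZ), mul(add(Z, SZ), add(SZ, SZ))))))
  step 12: S(S(S(add(SZ, mul(add(Z, SZ), add(SZ, SZ))))))
  step 13: S(S(S(S(add(Z, mul(add(Z, SZ), add(SZ, SZ)))))))
  step 14: S(S(S(S(mul(add(Z, SZ), add(SZ, SZ))))))
  step 15: S(S(S(S(mul(SZ, add(SZ, SZ))))))
  step 16: S(S(S(S(add(add(SZ, SZ), mul(Z, add(SZ, SZ)))))))
  step 17: S(S(S(S(add(S(add(Z, SZ)), mul(Z, add(SZ, SZ)))))))
  step 18: S(S(S(S(S(add(add(Z, SZ), mul(Z, add(SZ, SZ))))))))
  step 19: S(S(S(S(S(add(SZ, mul(Z, add(SZ, SZ))))))))
  step 20: S(S(S(S(S(S(add(Z, mul(Z, add(SZ, SZ)))))))))
  step 21: S(S(S(S(S(S(mul(Z, add(SZ, SZ))))))))
  step 22: S^6(Z)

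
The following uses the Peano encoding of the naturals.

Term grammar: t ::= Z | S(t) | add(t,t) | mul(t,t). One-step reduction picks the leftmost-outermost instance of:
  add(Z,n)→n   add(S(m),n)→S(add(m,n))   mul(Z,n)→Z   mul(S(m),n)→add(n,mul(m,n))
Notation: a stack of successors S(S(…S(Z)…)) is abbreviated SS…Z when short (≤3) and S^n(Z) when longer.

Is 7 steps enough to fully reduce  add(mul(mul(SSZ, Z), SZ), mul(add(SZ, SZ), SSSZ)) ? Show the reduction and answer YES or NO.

Answer: NO — after 7 steps the term is mul(add(SZ, SZ), SSSZ), not yet normal

Reduction:
  start: add(mul(mul(SSZ, Z), SZ), mul(add(SZ, SZ), SSSZ))
  [1] add(mul(add(Z, mul(SZ, Z)), SZ), mul(add(SZ, SZ), SSSZ))
  [2] add(mul(mul(SZ, Z), SZ), mul(add(SZ, SZ), SSSZ))
  [3] add(mul(add(Z, mul(Z, Z)), SZ), mul(add(SZ, SZ), SSSZ))
  [4] add(mul(mul(Z, Z), SZ), mul(add(SZ, SZ), SSSZ))
  [5] add(mul(Z, SZ), mul(add(SZ, SZ), SSSZ))
  [6] add(Z, mul(add(SZ, SZ), SSSZ))
  [7] mul(add(SZ, SZ), SSSZ)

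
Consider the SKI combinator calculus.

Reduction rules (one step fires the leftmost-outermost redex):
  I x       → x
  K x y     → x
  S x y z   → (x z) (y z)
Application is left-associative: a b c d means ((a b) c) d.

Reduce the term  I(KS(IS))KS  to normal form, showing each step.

Answer: normal form = SKS  (in 2 steps)

Derivation:
  start: I(KS(IS))KS
  [1] KS(IS)KS
  [2] SKS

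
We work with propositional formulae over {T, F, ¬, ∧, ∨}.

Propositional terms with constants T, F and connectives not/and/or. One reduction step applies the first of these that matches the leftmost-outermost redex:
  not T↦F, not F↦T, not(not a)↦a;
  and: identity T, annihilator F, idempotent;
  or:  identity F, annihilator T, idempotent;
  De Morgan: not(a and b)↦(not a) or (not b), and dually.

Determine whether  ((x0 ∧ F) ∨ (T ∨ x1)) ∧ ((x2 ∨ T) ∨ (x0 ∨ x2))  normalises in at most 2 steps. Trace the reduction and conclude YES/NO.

Answer: NO — after 2 steps the term is (T ∨ x1) ∧ ((x2 ∨ T) ∨ (x0 ∨ x2)), not yet normal

Working:
  start: ((x0 ∧ F) ∨ (T ∨ x1)) ∧ ((x2 ∨ T) ∨ (x0 ∨ x2))
  [1] (F ∨ (T ∨ x1)) ∧ ((x2 ∨ T) ∨ (x0 ∨ x2))
  [2] (T ∨ x1) ∧ ((x2 ∨ T) ∨ (x0 ∨ x2))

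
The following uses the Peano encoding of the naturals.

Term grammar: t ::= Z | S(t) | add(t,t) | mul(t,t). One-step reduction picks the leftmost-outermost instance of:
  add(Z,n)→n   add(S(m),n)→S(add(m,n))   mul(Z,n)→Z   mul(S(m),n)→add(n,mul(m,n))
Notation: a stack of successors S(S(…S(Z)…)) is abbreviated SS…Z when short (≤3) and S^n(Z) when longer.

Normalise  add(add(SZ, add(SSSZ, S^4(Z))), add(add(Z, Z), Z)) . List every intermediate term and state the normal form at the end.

Answer: normal form = S^8(Z)  (in 17 steps)

Working:
  start: add(add(SZ, add(SSSZ, S^4(Z))), add(add(Z, Z), Z))
  step 1: add(S(add(Z, add(SSSZ, S^4(Z)))), add(add(Z, Z), Z))
  step 2: S(add(add(Z, add(SSSZ, S^4(Z))), add(add(Z, Z), Z)))
  step 3: S(add(add(SSSZ, S^4(Z)), add(add(Z, Z), Z)))
  step 4: S(add(S(add(SSZ, S^4(Z))), add(add(Z, Z), Z)))
  step 5: S(S(add(add(SSZ, S^4(Z)), add(add(Z, Z), Z))))
  step 6: S(S(add(S(add(SZ, S^4(Z))), add(add(Z, Z), Z))))
  step 7: S(S(S(add(add(SZ, S^4(Z)), add(add(Z, Z), Z)))))
  step 8: S(S(S(add(S(add(Z, S^4(Z))), add(add(Z, Z), Z)))))
  step 9: S(S(S(S(add(add(Z, S^4(Z)), add(add(Z, Z), Z))))))
  step 10: S(S(S(S(add(S^4(Z), add(add(Z, Z), Z))))))
  step 11: S(S(S(S(S(add(SSSZ, add(add(Z, Z), Z)))))))
  step 12: S(S(S(S(S(S(add(SSZ, add(add(Z, Z), Z))))))))
  step 13: S(S(S(S(S(S(S(add(SZ, add(add(Z, Z), Z)))))))))
  step 14: S(S(S(S(S(S(S(S(add(Z, add(add(Z, Z), Z))))))))))
  step 15: S(S(S(S(S(S(S(S(add(add(Z, Z), Z)))))))))
  step 16: S(S(S(S(S(S(S(S(add(Z, Z)))))))))
  step 17: S^8(Z)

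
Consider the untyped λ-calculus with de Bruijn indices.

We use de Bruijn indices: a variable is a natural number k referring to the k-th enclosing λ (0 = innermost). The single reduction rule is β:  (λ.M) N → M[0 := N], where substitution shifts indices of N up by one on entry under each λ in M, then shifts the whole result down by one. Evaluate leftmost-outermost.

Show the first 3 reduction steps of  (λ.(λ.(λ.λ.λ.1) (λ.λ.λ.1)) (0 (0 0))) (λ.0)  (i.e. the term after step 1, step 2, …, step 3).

  start: (λ.(λ.(λ.λ.λ.1) (λ.λ.λ.1)) (0 (0 0))) (λ.0)
  →1  (λ.(λ.λ.λ.1) (λ.λ.λ.1)) ((λ.0) ((λ.0) (λ.0)))
  →2  (λ.λ.λ.1) (λ.λ.λ.1)
  →3  λ.λ.1

Answer: after 3 steps: λ.λ.1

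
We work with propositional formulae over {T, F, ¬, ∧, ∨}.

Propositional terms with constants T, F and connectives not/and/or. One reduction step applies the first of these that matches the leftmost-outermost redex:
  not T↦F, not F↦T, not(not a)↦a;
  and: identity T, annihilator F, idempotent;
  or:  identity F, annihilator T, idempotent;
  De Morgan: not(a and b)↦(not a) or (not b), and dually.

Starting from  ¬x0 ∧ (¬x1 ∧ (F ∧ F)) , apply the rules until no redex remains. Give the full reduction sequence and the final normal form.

  start: ¬x0 ∧ (¬x1 ∧ (F ∧ F))
  step 1: ¬x0 ∧ (¬x1 ∧ F)
  step 2: ¬x0 ∧ F
  step 3: F

Answer: normal form = F  (in 3 steps)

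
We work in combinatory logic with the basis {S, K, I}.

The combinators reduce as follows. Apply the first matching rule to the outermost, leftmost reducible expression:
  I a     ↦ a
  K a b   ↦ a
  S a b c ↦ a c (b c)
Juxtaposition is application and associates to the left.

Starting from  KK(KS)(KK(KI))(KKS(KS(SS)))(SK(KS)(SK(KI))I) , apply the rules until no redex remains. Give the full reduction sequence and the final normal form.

  start: KK(KS)(KK(KI))(KKS(KS(SS)))(SK(KS)(SK(KI))I)
  step 1: K(KK(KI))(KKS(KS(SS)))(SK(KS)(SK(KI))I)
  step 2: KK(KI)(SK(KS)(SK(KI))I)
  step 3: K(SK(KS)(SK(KI))I)
  step 4: K(K(SK(KI))(KS(SK(KI)))I)
  step 5: K(SK(KI)I)
  step 6: K(KI(KII))
  step 7: KI

Answer: normal form = KI  (in 7 steps)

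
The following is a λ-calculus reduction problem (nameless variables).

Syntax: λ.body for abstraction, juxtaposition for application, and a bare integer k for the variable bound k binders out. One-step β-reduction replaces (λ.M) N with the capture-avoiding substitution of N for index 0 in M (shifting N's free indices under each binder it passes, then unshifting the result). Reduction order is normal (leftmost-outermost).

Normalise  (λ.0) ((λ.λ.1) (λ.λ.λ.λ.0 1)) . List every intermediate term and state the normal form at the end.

  start: (λ.0) ((λ.λ.1) (λ.λ.λ.λ.0 1))
  →1  (λ.λ.1) (λ.λ.λ.λ.0 1)
  →2  λ.λ.λ.λ.λ.0 1

Answer: normal form = λ.λ.λ.λ.λ.0 1  (in 2 steps)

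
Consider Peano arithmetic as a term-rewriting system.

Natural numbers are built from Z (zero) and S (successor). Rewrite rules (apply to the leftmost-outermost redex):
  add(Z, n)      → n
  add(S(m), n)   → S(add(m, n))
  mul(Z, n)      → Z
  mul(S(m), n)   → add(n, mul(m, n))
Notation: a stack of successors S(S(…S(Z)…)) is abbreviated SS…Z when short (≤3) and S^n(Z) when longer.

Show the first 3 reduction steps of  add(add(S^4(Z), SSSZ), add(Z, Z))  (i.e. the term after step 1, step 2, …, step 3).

Answer: after 3 steps: S(add(S(add(SSZ, SSSZ)), add(Z, Z)))

Reduction:
  start: add(add(S^4(Z), SSSZ), add(Z, Z))
  →1  add(S(add(SSSZ, SSSZ)), add(Z, Z))
  →2  S(add(add(SSSZ, SSSZ), add(Z, Z)))
  →3  S(add(S(add(SSZ, SSSZ)), add(Z, Z)))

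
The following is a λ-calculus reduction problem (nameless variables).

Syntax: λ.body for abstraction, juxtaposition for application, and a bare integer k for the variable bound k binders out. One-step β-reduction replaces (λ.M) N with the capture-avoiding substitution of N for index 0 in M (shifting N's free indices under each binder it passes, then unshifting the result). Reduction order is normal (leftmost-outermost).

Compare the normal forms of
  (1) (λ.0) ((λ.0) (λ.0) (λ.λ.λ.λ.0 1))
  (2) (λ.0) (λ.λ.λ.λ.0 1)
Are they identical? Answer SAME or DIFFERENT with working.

Term A:
  start: (λ.0) ((λ.0) (λ.0) (λ.λ.λ.λ.0 1))
  [1] (λ.0) (λ.0) (λ.λ.λ.λ.0 1)
  [2] (λ.0) (λ.λ.λ.λ.0 1)
  [3] λ.λ.λ.λ.0 1

Term B:
  start: (λ.0) (λ.λ.λ.λ.0 1)
  [1] λ.λ.λ.λ.0 1

Answer: SAME — A ⇓ λ.λ.λ.λ.0 1, B ⇓ λ.λ.λ.λ.0 1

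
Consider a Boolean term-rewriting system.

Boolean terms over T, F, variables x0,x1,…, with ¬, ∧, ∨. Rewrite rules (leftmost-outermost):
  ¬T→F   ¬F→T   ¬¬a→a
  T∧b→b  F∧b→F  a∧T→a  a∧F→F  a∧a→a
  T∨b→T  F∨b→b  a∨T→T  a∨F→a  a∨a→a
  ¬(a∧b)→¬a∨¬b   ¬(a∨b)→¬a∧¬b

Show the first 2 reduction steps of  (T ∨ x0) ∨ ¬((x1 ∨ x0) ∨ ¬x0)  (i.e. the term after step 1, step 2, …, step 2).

  start: (T ∨ x0) ∨ ¬((x1 ∨ x0) ∨ ¬x0)
  [1] T ∨ ¬((x1 ∨ x0) ∨ ¬x0)
  [2] T

Answer: after 2 steps: T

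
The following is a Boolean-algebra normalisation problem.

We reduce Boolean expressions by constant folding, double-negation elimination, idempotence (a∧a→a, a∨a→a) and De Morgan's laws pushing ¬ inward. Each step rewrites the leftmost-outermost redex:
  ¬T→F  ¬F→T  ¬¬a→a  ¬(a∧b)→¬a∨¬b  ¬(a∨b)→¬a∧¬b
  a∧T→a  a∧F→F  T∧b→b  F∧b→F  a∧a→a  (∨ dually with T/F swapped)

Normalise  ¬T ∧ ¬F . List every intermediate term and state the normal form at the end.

Answer: normal form = F  (in 2 steps)

Reduction:
  start: ¬T ∧ ¬F
  →1  F ∧ ¬F
  →2  F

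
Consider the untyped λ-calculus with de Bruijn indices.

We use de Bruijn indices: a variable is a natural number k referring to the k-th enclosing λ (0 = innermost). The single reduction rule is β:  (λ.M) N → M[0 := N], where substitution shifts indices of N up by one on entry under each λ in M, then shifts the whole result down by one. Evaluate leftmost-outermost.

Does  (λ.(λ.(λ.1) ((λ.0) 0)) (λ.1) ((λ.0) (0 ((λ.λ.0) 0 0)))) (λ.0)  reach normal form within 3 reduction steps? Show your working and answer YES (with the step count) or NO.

Answer: NO — after 3 steps the term is (λ.λ.0) ((λ.0) ((λ.0) ((λ.λ.0) (λ.0) (λ.0)))), not yet normal

Derivation:
  start: (λ.(λ.(λ.1) ((λ.0) 0)) (λ.1) ((λ.0) (0 ((λ.λ.0) 0 0)))) (λ.0)
  step 1: (λ.(λ.1) ((λ.0) 0)) (λ.λ.0) ((λ.0) ((λ.0) ((λ.λ.0) (λ.0) (λ.0))))
  step 2: (λ.λ.λ.0) ((λ.0) (λ.λ.0)) ((λ.0) ((λ.0) ((λ.λ.0) (λ.0) (λ.0))))
  step 3: (λ.λ.0) ((λ.0) ((λ.0) ((λ.λ.0) (λ.0) (λ.0))))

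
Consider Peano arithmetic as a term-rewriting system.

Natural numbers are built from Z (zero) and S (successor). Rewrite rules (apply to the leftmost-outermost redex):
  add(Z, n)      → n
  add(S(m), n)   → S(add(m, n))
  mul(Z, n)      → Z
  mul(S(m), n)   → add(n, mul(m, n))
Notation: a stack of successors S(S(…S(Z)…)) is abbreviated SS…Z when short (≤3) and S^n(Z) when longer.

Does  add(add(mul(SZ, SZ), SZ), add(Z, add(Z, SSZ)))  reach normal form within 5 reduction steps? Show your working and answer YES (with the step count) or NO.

Answer: NO — after 5 steps the term is S(add(add(mul(Z, SZ), SZ), add(Z, add(Z, SSZ)))), not yet normal

Reduction:
  start: add(add(mul(SZ, SZ), SZ), add(Z, add(Z, SSZ)))
  →1  add(add(add(SZ, mul(Z, SZ)), SZ), add(Z, add(Z, SSZ)))
  →2  add(add(S(add(Z, mul(Z, SZ))), SZ), add(Z, add(Z, SSZ)))
  →3  add(S(add(add(Z, mul(Z, SZ)), SZ)), add(Z, add(Z, SSZ)))
  →4  S(add(add(add(Z, mul(Z, SZ)), SZ), add(Z, add(Z, SSZ))))
  →5  S(add(add(mul(Z, SZ), SZ), add(Z, add(Z, SSZ))))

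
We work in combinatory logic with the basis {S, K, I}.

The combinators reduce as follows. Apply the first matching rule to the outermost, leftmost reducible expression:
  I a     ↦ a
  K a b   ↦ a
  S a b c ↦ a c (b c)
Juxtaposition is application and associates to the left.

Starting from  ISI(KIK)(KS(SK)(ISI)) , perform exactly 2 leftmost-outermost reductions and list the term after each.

Answer: after 2 steps: I(KS(SK)(ISI))(KIK(KS(SK)(ISI)))

Working:
  start: ISI(KIK)(KS(SK)(ISI))
  step 1: SI(KIK)(KS(SK)(ISI))
  step 2: I(KS(SK)(ISI))(KIK(KS(SK)(ISI)))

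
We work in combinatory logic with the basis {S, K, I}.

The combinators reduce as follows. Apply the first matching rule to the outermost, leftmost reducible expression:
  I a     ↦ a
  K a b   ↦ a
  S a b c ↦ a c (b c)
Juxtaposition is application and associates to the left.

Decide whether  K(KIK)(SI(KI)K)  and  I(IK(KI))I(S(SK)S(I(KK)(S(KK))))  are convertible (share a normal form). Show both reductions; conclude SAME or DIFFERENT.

Term A:
  start: K(KIK)(SI(KI)K)
  →1  KIK
  →2  I

Term B:
  start: I(IK(KI))I(S(SK)S(I(KK)(S(KK))))
  →1  IK(KI)I(S(SK)S(I(KK)(S(KK))))
  →2  K(KI)I(S(SK)S(I(KK)(S(KK))))
  →3  KI(S(SK)S(I(KK)(S(KK))))
  →4  I

Answer: SAME — A ⇓ I, B ⇓ I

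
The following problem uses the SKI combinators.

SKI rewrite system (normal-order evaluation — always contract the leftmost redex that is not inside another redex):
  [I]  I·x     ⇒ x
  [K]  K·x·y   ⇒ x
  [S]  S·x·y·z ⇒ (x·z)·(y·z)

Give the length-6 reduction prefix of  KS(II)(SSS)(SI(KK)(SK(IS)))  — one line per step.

  start: KS(II)(SSS)(SI(KK)(SK(IS)))
  [1] S(SSS)(SI(KK)(SK(IS)))
  [2] S(SSS)(I(SK(IS))(KK(SK(IS))))
  [3] S(SSS)(SK(IS)(KK(SK(IS))))
  [4] S(SSS)(K(KK(SK(IS)))(IS(KK(SK(IS)))))
  [5] S(SSS)(KK(SK(IS)))
  [6] S(SSS)K

Answer: after 6 steps: S(SSS)K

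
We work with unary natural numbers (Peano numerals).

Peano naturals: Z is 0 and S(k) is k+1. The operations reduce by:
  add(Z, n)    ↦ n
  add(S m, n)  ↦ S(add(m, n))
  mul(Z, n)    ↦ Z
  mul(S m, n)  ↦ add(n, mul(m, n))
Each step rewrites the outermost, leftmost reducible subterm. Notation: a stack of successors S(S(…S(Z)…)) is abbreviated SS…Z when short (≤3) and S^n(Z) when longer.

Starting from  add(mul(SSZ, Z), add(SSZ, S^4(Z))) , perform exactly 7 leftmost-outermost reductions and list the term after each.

Answer: after 7 steps: S(add(SZ, S^4(Z)))

Working:
  start: add(mul(SSZ, Z), add(SSZ, S^4(Z)))
  step 1: add(add(Z, mul(SZ, Z)), add(SSZ, S^4(Z)))
  step 2: add(mul(SZ, Z), add(SSZ, S^4(Z)))
  step 3: add(add(Z, mul(Z, Z)), add(SSZ, S^4(Z)))
  step 4: add(mul(Z, Z), add(SSZ, S^4(Z)))
  step 5: add(Z, add(SSZ, S^4(Z)))
  step 6: add(SSZ, S^4(Z))
  step 7: S(add(SZ, S^4(Z)))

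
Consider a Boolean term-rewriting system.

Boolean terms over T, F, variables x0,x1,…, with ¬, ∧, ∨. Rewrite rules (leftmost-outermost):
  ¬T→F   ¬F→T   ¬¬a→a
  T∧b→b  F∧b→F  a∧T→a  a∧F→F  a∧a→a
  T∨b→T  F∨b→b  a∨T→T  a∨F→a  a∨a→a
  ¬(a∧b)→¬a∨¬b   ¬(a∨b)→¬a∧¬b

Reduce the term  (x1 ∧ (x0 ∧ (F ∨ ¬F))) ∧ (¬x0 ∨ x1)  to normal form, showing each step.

  start: (x1 ∧ (x0 ∧ (F ∨ ¬F))) ∧ (¬x0 ∨ x1)
  [1] (x1 ∧ (x0 ∧ ¬F)) ∧ (¬x0 ∨ x1)
  [2] (x1 ∧ (x0 ∧ T)) ∧ (¬x0 ∨ x1)
  [3] (x1 ∧ x0) ∧ (¬x0 ∨ x1)

Answer: normal form = (x1 ∧ x0) ∧ (¬x0 ∨ x1)  (in 3 steps)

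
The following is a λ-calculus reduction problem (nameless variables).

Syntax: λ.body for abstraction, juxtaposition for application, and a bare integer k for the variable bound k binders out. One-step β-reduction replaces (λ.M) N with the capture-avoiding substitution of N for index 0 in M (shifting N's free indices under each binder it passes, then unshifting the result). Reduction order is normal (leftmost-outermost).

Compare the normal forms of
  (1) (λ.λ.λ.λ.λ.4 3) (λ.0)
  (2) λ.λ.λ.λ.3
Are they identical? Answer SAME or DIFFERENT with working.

Answer: SAME — A ⇓ λ.λ.λ.λ.3, B ⇓ λ.λ.λ.λ.3

Derivation:
Term A:
  start: (λ.λ.λ.λ.λ.4 3) (λ.0)
  →1  λ.λ.λ.λ.(λ.0) 3
  →2  λ.λ.λ.λ.3

Term B:
  start: λ.λ.λ.λ.3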